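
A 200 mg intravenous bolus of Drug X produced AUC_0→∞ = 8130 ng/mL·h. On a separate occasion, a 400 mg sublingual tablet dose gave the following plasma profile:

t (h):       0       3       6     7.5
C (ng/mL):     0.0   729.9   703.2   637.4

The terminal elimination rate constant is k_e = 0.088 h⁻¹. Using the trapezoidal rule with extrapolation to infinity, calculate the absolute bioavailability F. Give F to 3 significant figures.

Trapezoidal AUC_0→7.5 (sublingual tablet):
  [0→3]: (0.0+729.9)/2 × 3 = 1094.85
  [3→6]: (729.9+703.2)/2 × 3 = 2149.65
  [6→7.5]: (703.2+637.4)/2 × 1.5 = 1005.45
  Sum = 4249.95 ng/mL·h
Tail: C_last/k_e = 637.4/0.088 = 7243.182
AUC_0→∞ (sublingual tablet) = 4249.95 + 7243.182 = 11493.132 ng/mL·h
F = (AUC_ev/D_ev)/(AUC_iv/D_iv) = (11493.132/400)/(8130/200) = 28.73283/40.65 = 0.7068

F = 0.707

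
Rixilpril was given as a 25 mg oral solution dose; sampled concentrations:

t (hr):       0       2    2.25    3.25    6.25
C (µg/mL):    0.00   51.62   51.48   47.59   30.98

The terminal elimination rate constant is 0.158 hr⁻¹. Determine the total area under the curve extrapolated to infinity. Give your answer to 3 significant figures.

Trapezoidal AUC_0→6.25:
  [0→2]: (0.00+51.62)/2 × 2 = 51.62
  [2→2.25]: (51.62+51.48)/2 × 0.25 = 12.8875
  [2.25→3.25]: (51.48+47.59)/2 × 1 = 49.535
  [3.25→6.25]: (47.59+30.98)/2 × 3 = 117.855
  Sum = 231.8975 µg/mL·hr
Extrapolated tail: C_last / k_e = 30.98 / 0.158 = 196.076
AUC_0→∞ = 231.8975 + 196.076 = 427.9735 µg/mL·hr

AUC = 428 µg/mL·hr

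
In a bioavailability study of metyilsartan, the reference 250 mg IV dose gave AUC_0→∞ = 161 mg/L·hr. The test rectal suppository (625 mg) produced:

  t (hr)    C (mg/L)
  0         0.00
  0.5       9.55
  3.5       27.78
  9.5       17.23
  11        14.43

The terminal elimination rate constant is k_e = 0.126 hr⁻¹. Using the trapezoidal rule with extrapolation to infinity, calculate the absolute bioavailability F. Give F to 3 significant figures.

Trapezoidal AUC_0→11 (rectal suppository):
  [0→0.5]: (0.00+9.55)/2 × 0.5 = 2.3875
  [0.5→3.5]: (9.55+27.78)/2 × 3 = 55.995
  [3.5→9.5]: (27.78+17.23)/2 × 6 = 135.03
  [9.5→11]: (17.23+14.43)/2 × 1.5 = 23.745
  Sum = 217.1575 mg/L·hr
Tail: C_last/k_e = 14.43/0.126 = 114.524
AUC_0→∞ (rectal suppository) = 217.1575 + 114.524 = 331.6815 mg/L·hr
F = (AUC_ev/D_ev)/(AUC_iv/D_iv) = (331.6815/625)/(161/250) = 0.5306904/0.644 = 0.8241

F = 0.824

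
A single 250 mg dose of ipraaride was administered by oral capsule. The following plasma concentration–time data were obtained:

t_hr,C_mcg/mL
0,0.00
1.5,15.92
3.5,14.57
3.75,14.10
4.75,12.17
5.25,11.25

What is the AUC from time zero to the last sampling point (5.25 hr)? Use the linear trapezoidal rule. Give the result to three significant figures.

AUC = 65.0 mcg/mL·hr

Trapezoidal AUC_0→5.25:
  [0→1.5]: (0.00+15.92)/2 × 1.5 = 11.94
  [1.5→3.5]: (15.92+14.57)/2 × 2 = 30.49
  [3.5→3.75]: (14.57+14.10)/2 × 0.25 = 3.58375
  [3.75→4.75]: (14.10+12.17)/2 × 1 = 13.135
  [4.75→5.25]: (12.17+11.25)/2 × 0.5 = 5.855
  Sum = 65.00375 mcg/mL·hr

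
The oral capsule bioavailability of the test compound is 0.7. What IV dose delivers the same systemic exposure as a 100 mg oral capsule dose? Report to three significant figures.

D_iv = 70.0 mg

Systemic exposure from an extravascular dose = F × D_ev, so the equivalent IV dose is F × D_ev.
D_iv = F × D_ev = 0.7 × 100 = 70 mg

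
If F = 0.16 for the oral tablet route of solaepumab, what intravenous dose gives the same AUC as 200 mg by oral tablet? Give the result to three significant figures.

Systemic exposure from an extravascular dose = F × D_ev, so the equivalent IV dose is F × D_ev.
D_iv = F × D_ev = 0.16 × 200 = 32 mg

D_iv = 32.0 mg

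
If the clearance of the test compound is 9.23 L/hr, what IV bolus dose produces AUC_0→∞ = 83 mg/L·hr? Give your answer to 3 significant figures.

Dose_iv = CL × AUC_0→∞
     = 9.23 × 83 = 766.09 mg

Dose = 766 mg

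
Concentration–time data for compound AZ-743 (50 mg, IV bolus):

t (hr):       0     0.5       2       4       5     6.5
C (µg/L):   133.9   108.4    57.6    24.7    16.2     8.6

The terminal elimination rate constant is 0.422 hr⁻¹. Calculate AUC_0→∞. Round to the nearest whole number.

Trapezoidal AUC_0→6.5:
  [0→0.5]: (133.9+108.4)/2 × 0.5 = 60.575
  [0.5→2]: (108.4+57.6)/2 × 1.5 = 124.5
  [2→4]: (57.6+24.7)/2 × 2 = 82.3
  [4→5]: (24.7+16.2)/2 × 1 = 20.45
  [5→6.5]: (16.2+8.6)/2 × 1.5 = 18.6
  Sum = 306.425 µg/L·hr
Extrapolated tail: C_last / k_e = 8.6 / 0.422 = 20.379
AUC_0→∞ = 306.425 + 20.379 = 326.804 µg/L·hr

AUC = 327 µg/L·hr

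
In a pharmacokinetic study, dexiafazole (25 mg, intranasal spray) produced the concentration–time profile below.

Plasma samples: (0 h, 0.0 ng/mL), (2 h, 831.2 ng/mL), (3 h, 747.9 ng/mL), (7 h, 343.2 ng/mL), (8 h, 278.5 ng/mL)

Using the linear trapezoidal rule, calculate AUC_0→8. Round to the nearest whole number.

Trapezoidal AUC_0→8:
  [0→2]: (0.0+831.2)/2 × 2 = 831.2
  [2→3]: (831.2+747.9)/2 × 1 = 789.55
  [3→7]: (747.9+343.2)/2 × 4 = 2182.2
  [7→8]: (343.2+278.5)/2 × 1 = 310.85
  Sum = 4113.8 ng/mL·h

AUC = 4114 ng/mL·h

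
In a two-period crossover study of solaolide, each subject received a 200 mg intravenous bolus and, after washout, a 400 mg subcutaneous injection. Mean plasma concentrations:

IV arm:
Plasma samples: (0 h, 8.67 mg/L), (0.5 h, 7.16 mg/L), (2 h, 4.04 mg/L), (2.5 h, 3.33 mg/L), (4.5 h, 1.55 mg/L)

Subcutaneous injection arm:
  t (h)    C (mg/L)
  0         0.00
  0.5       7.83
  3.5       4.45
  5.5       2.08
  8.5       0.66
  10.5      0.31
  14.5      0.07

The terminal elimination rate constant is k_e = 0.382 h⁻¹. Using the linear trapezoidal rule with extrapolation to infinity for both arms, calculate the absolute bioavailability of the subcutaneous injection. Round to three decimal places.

F = 0.712

Trapezoidal AUC_0→4.5 (IV):
  [0→0.5]: (8.67+7.16)/2 × 0.5 = 3.9575
  [0.5→2]: (7.16+4.04)/2 × 1.5 = 8.4
  [2→2.5]: (4.04+3.33)/2 × 0.5 = 1.8425
  [2.5→4.5]: (3.33+1.55)/2 × 2 = 4.88
  Sum = 19.08 mg/L·h
IV tail: 1.55/0.382 = 4.058; AUC_iv,0→∞ = 19.08 + 4.058 = 23.138 mg/L·h
Trapezoidal AUC_0→14.5 (subcutaneous injection):
  [0→0.5]: (0.00+7.83)/2 × 0.5 = 1.9575
  [0.5→3.5]: (7.83+4.45)/2 × 3 = 18.42
  [3.5→5.5]: (4.45+2.08)/2 × 2 = 6.53
  [5.5→8.5]: (2.08+0.66)/2 × 3 = 4.11
  [8.5→10.5]: (0.66+0.31)/2 × 2 = 0.97
  [10.5→14.5]: (0.31+0.07)/2 × 4 = 0.76
  Sum = 32.7475 mg/L·h
subcutaneous injection tail: 0.07/0.382 = 0.183; AUC_ev,0→∞ = 32.7475 + 0.183 = 32.9305 mg/L·h
F = (AUC_ev/D_ev)/(AUC_iv/D_iv) = (32.9305/400)/(23.138/200) = 0.08232625/0.11569 = 0.7116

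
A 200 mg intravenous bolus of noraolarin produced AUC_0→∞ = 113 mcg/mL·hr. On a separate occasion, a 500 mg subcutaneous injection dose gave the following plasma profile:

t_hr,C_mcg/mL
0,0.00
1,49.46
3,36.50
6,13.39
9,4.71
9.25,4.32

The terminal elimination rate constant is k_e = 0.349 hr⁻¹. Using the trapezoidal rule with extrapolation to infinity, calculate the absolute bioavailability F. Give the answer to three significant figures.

Trapezoidal AUC_0→9.25 (subcutaneous injection):
  [0→1]: (0.00+49.46)/2 × 1 = 24.73
  [1→3]: (49.46+36.50)/2 × 2 = 85.96
  [3→6]: (36.50+13.39)/2 × 3 = 74.835
  [6→9]: (13.39+4.71)/2 × 3 = 27.15
  [9→9.25]: (4.71+4.32)/2 × 0.25 = 1.12875
  Sum = 213.80375 mcg/mL·hr
Tail: C_last/k_e = 4.32/0.349 = 12.378
AUC_0→∞ (subcutaneous injection) = 213.80375 + 12.378 = 226.18175 mcg/mL·hr
F = (AUC_ev/D_ev)/(AUC_iv/D_iv) = (226.18175/500)/(113/200) = 0.4523635/0.565 = 0.8006

F = 0.801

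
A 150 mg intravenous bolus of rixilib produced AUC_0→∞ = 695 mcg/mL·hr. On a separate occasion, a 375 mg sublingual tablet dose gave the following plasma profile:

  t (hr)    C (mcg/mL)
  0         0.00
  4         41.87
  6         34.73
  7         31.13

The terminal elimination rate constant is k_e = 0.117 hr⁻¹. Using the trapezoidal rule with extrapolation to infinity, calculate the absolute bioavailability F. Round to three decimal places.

F = 0.264

Trapezoidal AUC_0→7 (sublingual tablet):
  [0→4]: (0.00+41.87)/2 × 4 = 83.74
  [4→6]: (41.87+34.73)/2 × 2 = 76.6
  [6→7]: (34.73+31.13)/2 × 1 = 32.93
  Sum = 193.27 mcg/mL·hr
Tail: C_last/k_e = 31.13/0.117 = 266.068
AUC_0→∞ (sublingual tablet) = 193.27 + 266.068 = 459.338 mcg/mL·hr
F = (AUC_ev/D_ev)/(AUC_iv/D_iv) = (459.338/375)/(695/150) = 1.2249/4.63333 = 0.2644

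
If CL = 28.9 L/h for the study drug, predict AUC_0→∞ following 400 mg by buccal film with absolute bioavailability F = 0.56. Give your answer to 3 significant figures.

AUC = 7.75 mg/L·h

AUC_0→∞ = F × Dose / CL
        = 0.56 × 400 / 28.9 = 7.75087 mg/L·h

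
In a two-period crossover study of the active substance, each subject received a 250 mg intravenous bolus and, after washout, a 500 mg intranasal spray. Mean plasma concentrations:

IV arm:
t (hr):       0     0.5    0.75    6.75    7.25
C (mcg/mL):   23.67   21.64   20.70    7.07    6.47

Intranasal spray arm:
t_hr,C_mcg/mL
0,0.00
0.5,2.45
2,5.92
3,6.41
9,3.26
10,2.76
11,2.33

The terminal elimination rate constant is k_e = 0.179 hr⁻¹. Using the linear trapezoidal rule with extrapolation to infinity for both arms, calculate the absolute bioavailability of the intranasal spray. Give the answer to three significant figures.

F = 0.217

Trapezoidal AUC_0→7.25 (IV):
  [0→0.5]: (23.67+21.64)/2 × 0.5 = 11.3275
  [0.5→0.75]: (21.64+20.70)/2 × 0.25 = 5.2925
  [0.75→6.75]: (20.70+7.07)/2 × 6 = 83.31
  [6.75→7.25]: (7.07+6.47)/2 × 0.5 = 3.385
  Sum = 103.315 mcg/mL·hr
IV tail: 6.47/0.179 = 36.145; AUC_iv,0→∞ = 103.315 + 36.145 = 139.46 mcg/mL·hr
Trapezoidal AUC_0→11 (intranasal spray):
  [0→0.5]: (0.00+2.45)/2 × 0.5 = 0.6125
  [0.5→2]: (2.45+5.92)/2 × 1.5 = 6.2775
  [2→3]: (5.92+6.41)/2 × 1 = 6.165
  [3→9]: (6.41+3.26)/2 × 6 = 29.01
  [9→10]: (3.26+2.76)/2 × 1 = 3.01
  [10→11]: (2.76+2.33)/2 × 1 = 2.545
  Sum = 47.62 mcg/mL·hr
intranasal spray tail: 2.33/0.179 = 13.017; AUC_ev,0→∞ = 47.62 + 13.017 = 60.637 mcg/mL·hr
F = (AUC_ev/D_ev)/(AUC_iv/D_iv) = (60.637/500)/(139.46/250) = 0.121274/0.55784 = 0.2174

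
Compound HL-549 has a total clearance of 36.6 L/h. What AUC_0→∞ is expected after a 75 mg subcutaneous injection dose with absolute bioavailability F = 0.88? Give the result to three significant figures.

AUC = 1.80 mg/L·h

AUC_0→∞ = F × Dose / CL
        = 0.88 × 75 / 36.6 = 1.80328 mg/L·h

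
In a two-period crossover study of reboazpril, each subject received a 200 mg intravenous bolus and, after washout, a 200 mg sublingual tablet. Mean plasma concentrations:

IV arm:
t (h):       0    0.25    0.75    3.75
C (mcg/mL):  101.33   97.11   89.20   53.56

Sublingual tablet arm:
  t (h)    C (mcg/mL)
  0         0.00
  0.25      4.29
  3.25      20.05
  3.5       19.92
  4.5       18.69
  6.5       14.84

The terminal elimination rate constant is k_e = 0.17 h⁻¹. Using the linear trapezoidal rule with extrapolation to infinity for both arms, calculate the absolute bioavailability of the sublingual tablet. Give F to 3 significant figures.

Trapezoidal AUC_0→3.75 (IV):
  [0→0.25]: (101.33+97.11)/2 × 0.25 = 24.805
  [0.25→0.75]: (97.11+89.20)/2 × 0.5 = 46.5775
  [0.75→3.75]: (89.20+53.56)/2 × 3 = 214.14
  Sum = 285.5225 mcg/mL·h
IV tail: 53.56/0.17 = 315.059; AUC_iv,0→∞ = 285.5225 + 315.059 = 600.5815 mcg/mL·h
Trapezoidal AUC_0→6.5 (sublingual tablet):
  [0→0.25]: (0.00+4.29)/2 × 0.25 = 0.53625
  [0.25→3.25]: (4.29+20.05)/2 × 3 = 36.51
  [3.25→3.5]: (20.05+19.92)/2 × 0.25 = 4.99625
  [3.5→4.5]: (19.92+18.69)/2 × 1 = 19.305
  [4.5→6.5]: (18.69+14.84)/2 × 2 = 33.53
  Sum = 94.8775 mcg/mL·h
sublingual tablet tail: 14.84/0.17 = 87.294; AUC_ev,0→∞ = 94.8775 + 87.294 = 182.1715 mcg/mL·h
F = (AUC_ev/D_ev)/(AUC_iv/D_iv) = (182.1715/200)/(600.5815/200) = 0.9108575/3.0029075 = 0.3033

F = 0.303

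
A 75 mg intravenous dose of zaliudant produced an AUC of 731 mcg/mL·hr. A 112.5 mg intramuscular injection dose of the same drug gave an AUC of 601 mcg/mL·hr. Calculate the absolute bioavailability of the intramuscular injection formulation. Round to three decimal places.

F = 0.548

F = (AUC_ev / D_ev) / (AUC_iv / D_iv)
  = (601/112.5) / (731/75)
  = 5.34222 / 9.74667 = 0.5481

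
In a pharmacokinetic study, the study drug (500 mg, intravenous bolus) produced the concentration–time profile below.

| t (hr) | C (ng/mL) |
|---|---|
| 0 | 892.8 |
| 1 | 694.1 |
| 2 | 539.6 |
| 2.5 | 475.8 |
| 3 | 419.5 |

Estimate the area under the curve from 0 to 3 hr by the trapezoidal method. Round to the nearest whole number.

AUC = 1888 ng/mL·hr

Trapezoidal AUC_0→3:
  [0→1]: (892.8+694.1)/2 × 1 = 793.45
  [1→2]: (694.1+539.6)/2 × 1 = 616.85
  [2→2.5]: (539.6+475.8)/2 × 0.5 = 253.85
  [2.5→3]: (475.8+419.5)/2 × 0.5 = 223.825
  Sum = 1887.975 ng/mL·hr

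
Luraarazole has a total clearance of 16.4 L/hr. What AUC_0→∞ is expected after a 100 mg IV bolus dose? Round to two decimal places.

AUC_0→∞ = Dose_iv / CL
        = 100 / 16.4 = 6.09756 mg/L·hr

AUC = 6.10 mg/L·hr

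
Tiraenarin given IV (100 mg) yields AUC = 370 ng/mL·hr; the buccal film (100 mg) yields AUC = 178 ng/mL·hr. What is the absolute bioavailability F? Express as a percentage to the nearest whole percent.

F = (AUC_ev / D_ev) / (AUC_iv / D_iv)
  = (178/100) / (370/100)
  = 1.78 / 3.7 = 0.4811
  = 48.11%

F = 48%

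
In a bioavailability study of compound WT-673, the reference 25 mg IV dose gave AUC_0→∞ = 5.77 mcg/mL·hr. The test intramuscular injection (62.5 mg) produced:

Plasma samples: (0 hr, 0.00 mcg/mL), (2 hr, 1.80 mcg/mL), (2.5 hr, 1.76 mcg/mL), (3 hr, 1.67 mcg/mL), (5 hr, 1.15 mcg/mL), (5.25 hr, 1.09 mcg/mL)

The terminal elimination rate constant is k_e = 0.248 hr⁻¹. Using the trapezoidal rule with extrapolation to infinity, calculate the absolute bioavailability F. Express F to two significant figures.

F = 0.77

Trapezoidal AUC_0→5.25 (intramuscular injection):
  [0→2]: (0.00+1.80)/2 × 2 = 1.8
  [2→2.5]: (1.80+1.76)/2 × 0.5 = 0.89
  [2.5→3]: (1.76+1.67)/2 × 0.5 = 0.8575
  [3→5]: (1.67+1.15)/2 × 2 = 2.82
  [5→5.25]: (1.15+1.09)/2 × 0.25 = 0.28
  Sum = 6.6475 mcg/mL·hr
Tail: C_last/k_e = 1.09/0.248 = 4.395
AUC_0→∞ (intramuscular injection) = 6.6475 + 4.395 = 11.0425 mcg/mL·hr
F = (AUC_ev/D_ev)/(AUC_iv/D_iv) = (11.0425/62.5)/(5.77/25) = 0.17668/0.2308 = 0.7655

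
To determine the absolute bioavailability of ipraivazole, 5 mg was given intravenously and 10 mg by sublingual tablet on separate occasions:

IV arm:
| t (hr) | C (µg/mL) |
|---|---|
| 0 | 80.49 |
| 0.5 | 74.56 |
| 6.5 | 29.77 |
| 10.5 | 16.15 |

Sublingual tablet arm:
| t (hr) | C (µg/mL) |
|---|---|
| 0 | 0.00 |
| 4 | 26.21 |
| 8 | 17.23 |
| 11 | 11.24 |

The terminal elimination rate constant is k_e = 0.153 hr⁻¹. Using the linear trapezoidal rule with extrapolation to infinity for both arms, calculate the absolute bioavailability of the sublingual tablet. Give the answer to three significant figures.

F = 0.233

Trapezoidal AUC_0→10.5 (IV):
  [0→0.5]: (80.49+74.56)/2 × 0.5 = 38.7625
  [0.5→6.5]: (74.56+29.77)/2 × 6 = 312.99
  [6.5→10.5]: (29.77+16.15)/2 × 4 = 91.84
  Sum = 443.5925 µg/mL·hr
IV tail: 16.15/0.153 = 105.556; AUC_iv,0→∞ = 443.5925 + 105.556 = 549.1485 µg/mL·hr
Trapezoidal AUC_0→11 (sublingual tablet):
  [0→4]: (0.00+26.21)/2 × 4 = 52.42
  [4→8]: (26.21+17.23)/2 × 4 = 86.88
  [8→11]: (17.23+11.24)/2 × 3 = 42.705
  Sum = 182.005 µg/mL·hr
sublingual tablet tail: 11.24/0.153 = 73.464; AUC_ev,0→∞ = 182.005 + 73.464 = 255.469 µg/mL·hr
F = (AUC_ev/D_ev)/(AUC_iv/D_iv) = (255.469/10)/(549.1485/5) = 25.5469/109.8297 = 0.2326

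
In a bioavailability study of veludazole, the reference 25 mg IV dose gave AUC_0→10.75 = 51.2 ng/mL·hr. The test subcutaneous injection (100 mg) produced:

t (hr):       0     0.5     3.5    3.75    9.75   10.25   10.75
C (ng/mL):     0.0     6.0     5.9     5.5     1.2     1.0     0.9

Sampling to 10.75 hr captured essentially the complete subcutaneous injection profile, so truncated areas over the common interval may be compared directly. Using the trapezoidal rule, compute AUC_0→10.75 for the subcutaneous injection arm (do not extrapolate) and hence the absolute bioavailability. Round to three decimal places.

F = 0.205

Trapezoidal AUC_0→10.75 (subcutaneous injection):
  [0→0.5]: (0.0+6.0)/2 × 0.5 = 1.5
  [0.5→3.5]: (6.0+5.9)/2 × 3 = 17.85
  [3.5→3.75]: (5.9+5.5)/2 × 0.25 = 1.425
  [3.75→9.75]: (5.5+1.2)/2 × 6 = 20.1
  [9.75→10.25]: (1.2+1.0)/2 × 0.5 = 0.55
  [10.25→10.75]: (1.0+0.9)/2 × 0.5 = 0.475
  Sum = 41.9 ng/mL·hr
F = (AUC_ev/D_ev)/(AUC_iv/D_iv) = (41.9/100)/(51.2/25) = 0.419/2.048 = 0.2046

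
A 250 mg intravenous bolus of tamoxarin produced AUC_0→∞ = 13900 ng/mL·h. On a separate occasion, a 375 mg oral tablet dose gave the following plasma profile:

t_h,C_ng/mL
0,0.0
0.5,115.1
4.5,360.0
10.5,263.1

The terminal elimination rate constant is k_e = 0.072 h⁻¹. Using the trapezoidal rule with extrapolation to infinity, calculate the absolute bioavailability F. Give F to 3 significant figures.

F = 0.312

Trapezoidal AUC_0→10.5 (oral tablet):
  [0→0.5]: (0.0+115.1)/2 × 0.5 = 28.775
  [0.5→4.5]: (115.1+360.0)/2 × 4 = 950.2
  [4.5→10.5]: (360.0+263.1)/2 × 6 = 1869.3
  Sum = 2848.275 ng/mL·h
Tail: C_last/k_e = 263.1/0.072 = 3654.167
AUC_0→∞ (oral tablet) = 2848.275 + 3654.167 = 6502.442 ng/mL·h
F = (AUC_ev/D_ev)/(AUC_iv/D_iv) = (6502.442/375)/(13900/250) = 17.3398/55.6 = 0.3119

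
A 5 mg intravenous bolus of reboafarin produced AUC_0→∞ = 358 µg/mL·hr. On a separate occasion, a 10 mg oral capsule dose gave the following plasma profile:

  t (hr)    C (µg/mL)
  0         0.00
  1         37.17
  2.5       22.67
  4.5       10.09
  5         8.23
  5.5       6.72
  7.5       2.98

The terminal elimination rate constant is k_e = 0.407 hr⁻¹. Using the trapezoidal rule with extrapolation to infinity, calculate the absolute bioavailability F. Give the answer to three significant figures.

Trapezoidal AUC_0→7.5 (oral capsule):
  [0→1]: (0.00+37.17)/2 × 1 = 18.585
  [1→2.5]: (37.17+22.67)/2 × 1.5 = 44.88
  [2.5→4.5]: (22.67+10.09)/2 × 2 = 32.76
  [4.5→5]: (10.09+8.23)/2 × 0.5 = 4.58
  [5→5.5]: (8.23+6.72)/2 × 0.5 = 3.7375
  [5.5→7.5]: (6.72+2.98)/2 × 2 = 9.7
  Sum = 114.2425 µg/mL·hr
Tail: C_last/k_e = 2.98/0.407 = 7.322
AUC_0→∞ (oral capsule) = 114.2425 + 7.322 = 121.5645 µg/mL·hr
F = (AUC_ev/D_ev)/(AUC_iv/D_iv) = (121.5645/10)/(358/5) = 12.15645/71.6 = 0.1698

F = 0.170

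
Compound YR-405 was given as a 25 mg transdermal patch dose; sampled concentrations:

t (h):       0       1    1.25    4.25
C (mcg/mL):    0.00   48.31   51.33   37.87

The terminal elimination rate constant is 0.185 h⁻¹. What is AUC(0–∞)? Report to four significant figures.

AUC = 375.1 mcg/mL·h

Trapezoidal AUC_0→4.25:
  [0→1]: (0.00+48.31)/2 × 1 = 24.155
  [1→1.25]: (48.31+51.33)/2 × 0.25 = 12.455
  [1.25→4.25]: (51.33+37.87)/2 × 3 = 133.8
  Sum = 170.41 mcg/mL·h
Extrapolated tail: C_last / k_e = 37.87 / 0.185 = 204.703
AUC_0→∞ = 170.41 + 204.703 = 375.113 mcg/mL·h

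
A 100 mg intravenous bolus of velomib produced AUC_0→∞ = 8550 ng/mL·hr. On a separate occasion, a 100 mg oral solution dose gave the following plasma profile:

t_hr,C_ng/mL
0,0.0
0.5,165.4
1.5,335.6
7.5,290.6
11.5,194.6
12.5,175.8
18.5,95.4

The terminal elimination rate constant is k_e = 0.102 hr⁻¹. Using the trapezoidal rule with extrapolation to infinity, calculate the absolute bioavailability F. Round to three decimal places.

Trapezoidal AUC_0→18.5 (oral solution):
  [0→0.5]: (0.0+165.4)/2 × 0.5 = 41.35
  [0.5→1.5]: (165.4+335.6)/2 × 1 = 250.5
  [1.5→7.5]: (335.6+290.6)/2 × 6 = 1878.6
  [7.5→11.5]: (290.6+194.6)/2 × 4 = 970.4
  [11.5→12.5]: (194.6+175.8)/2 × 1 = 185.2
  [12.5→18.5]: (175.8+95.4)/2 × 6 = 813.6
  Sum = 4139.65 ng/mL·hr
Tail: C_last/k_e = 95.4/0.102 = 935.294
AUC_0→∞ (oral solution) = 4139.65 + 935.294 = 5074.944 ng/mL·hr
F = (AUC_ev/D_ev)/(AUC_iv/D_iv) = (5074.944/100)/(8550/100) = 50.74944/85.5 = 0.5936

F = 0.594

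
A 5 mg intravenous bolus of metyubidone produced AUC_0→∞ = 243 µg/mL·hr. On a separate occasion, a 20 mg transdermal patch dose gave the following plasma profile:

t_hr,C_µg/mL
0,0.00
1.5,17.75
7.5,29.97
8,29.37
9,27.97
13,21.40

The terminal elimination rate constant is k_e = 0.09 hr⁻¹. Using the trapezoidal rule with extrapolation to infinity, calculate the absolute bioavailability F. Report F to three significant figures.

F = 0.552

Trapezoidal AUC_0→13 (transdermal patch):
  [0→1.5]: (0.00+17.75)/2 × 1.5 = 13.3125
  [1.5→7.5]: (17.75+29.97)/2 × 6 = 143.16
  [7.5→8]: (29.97+29.37)/2 × 0.5 = 14.835
  [8→9]: (29.37+27.97)/2 × 1 = 28.67
  [9→13]: (27.97+21.40)/2 × 4 = 98.74
  Sum = 298.7175 µg/mL·hr
Tail: C_last/k_e = 21.40/0.09 = 237.778
AUC_0→∞ (transdermal patch) = 298.7175 + 237.778 = 536.4955 µg/mL·hr
F = (AUC_ev/D_ev)/(AUC_iv/D_iv) = (536.4955/20)/(243/5) = 26.824775/48.6 = 0.5520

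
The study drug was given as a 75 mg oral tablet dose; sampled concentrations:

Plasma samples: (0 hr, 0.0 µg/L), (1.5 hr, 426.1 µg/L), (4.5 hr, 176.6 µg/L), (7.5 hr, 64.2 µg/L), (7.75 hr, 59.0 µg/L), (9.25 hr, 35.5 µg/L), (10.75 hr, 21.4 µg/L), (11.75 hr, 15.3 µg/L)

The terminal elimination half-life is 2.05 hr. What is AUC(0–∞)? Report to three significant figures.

AUC = 1780 µg/L·hr

Trapezoidal AUC_0→11.75:
  [0→1.5]: (0.0+426.1)/2 × 1.5 = 319.575
  [1.5→4.5]: (426.1+176.6)/2 × 3 = 904.05
  [4.5→7.5]: (176.6+64.2)/2 × 3 = 361.2
  [7.5→7.75]: (64.2+59.0)/2 × 0.25 = 15.4
  [7.75→9.25]: (59.0+35.5)/2 × 1.5 = 70.875
  [9.25→10.75]: (35.5+21.4)/2 × 1.5 = 42.675
  [10.75→11.75]: (21.4+15.3)/2 × 1 = 18.35
  Sum = 1732.125 µg/L·hr
k_e = ln2 / t½ = 0.693147 / 2.05 = 0.3381 hr^-1
Extrapolated tail: C_last / k_e = 15.3 / 0.3381 = 45.253
AUC_0→∞ = 1732.125 + 45.253 = 1777.378 µg/L·hr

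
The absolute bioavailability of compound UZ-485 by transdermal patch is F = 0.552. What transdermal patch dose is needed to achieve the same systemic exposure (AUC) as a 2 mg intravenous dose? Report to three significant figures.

D_transdermal = 3.62 mg

For equal systemic exposure: F × D_ev = D_iv
D_ev = D_iv / F = 2 / 0.552 = 3.62319 mg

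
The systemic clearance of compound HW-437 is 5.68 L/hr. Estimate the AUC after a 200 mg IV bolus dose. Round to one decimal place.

AUC_0→∞ = Dose_iv / CL
        = 200 / 5.68 = 35.2113 mg/L·hr

AUC = 35.2 mg/L·hr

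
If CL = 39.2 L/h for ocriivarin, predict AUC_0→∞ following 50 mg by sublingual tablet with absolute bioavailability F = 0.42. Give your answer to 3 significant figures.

AUC = 0.536 mg/L·h

AUC_0→∞ = F × Dose / CL
        = 0.42 × 50 / 39.2 = 0.535714 mg/L·h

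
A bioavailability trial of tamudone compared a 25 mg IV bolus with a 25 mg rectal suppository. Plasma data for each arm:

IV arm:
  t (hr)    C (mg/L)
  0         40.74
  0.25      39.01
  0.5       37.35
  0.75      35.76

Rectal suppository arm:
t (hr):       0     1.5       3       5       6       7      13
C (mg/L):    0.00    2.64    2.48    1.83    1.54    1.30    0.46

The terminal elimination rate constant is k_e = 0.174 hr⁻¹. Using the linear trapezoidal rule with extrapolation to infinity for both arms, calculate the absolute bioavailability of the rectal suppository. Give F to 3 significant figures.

Trapezoidal AUC_0→0.75 (IV):
  [0→0.25]: (40.74+39.01)/2 × 0.25 = 9.96875
  [0.25→0.5]: (39.01+37.35)/2 × 0.25 = 9.545
  [0.5→0.75]: (37.35+35.76)/2 × 0.25 = 9.13875
  Sum = 28.6525 mg/L·hr
IV tail: 35.76/0.174 = 205.517; AUC_iv,0→∞ = 28.6525 + 205.517 = 234.1695 mg/L·hr
Trapezoidal AUC_0→13 (rectal suppository):
  [0→1.5]: (0.00+2.64)/2 × 1.5 = 1.98
  [1.5→3]: (2.64+2.48)/2 × 1.5 = 3.84
  [3→5]: (2.48+1.83)/2 × 2 = 4.31
  [5→6]: (1.83+1.54)/2 × 1 = 1.685
  [6→7]: (1.54+1.30)/2 × 1 = 1.42
  [7→13]: (1.30+0.46)/2 × 6 = 5.28
  Sum = 18.515 mg/L·hr
rectal suppository tail: 0.46/0.174 = 2.644; AUC_ev,0→∞ = 18.515 + 2.644 = 21.159 mg/L·hr
F = (AUC_ev/D_ev)/(AUC_iv/D_iv) = (21.159/25)/(234.1695/25) = 0.84636/9.36678 = 0.0904

F = 0.0904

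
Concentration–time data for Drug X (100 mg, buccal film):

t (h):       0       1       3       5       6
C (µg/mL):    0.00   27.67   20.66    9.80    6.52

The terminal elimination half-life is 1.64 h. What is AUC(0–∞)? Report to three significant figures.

Trapezoidal AUC_0→6:
  [0→1]: (0.00+27.67)/2 × 1 = 13.835
  [1→3]: (27.67+20.66)/2 × 2 = 48.33
  [3→5]: (20.66+9.80)/2 × 2 = 30.46
  [5→6]: (9.80+6.52)/2 × 1 = 8.16
  Sum = 100.785 µg/mL·h
k_e = ln2 / t½ = 0.693147 / 1.64 = 0.4227 h^-1
Extrapolated tail: C_last / k_e = 6.52 / 0.4227 = 15.425
AUC_0→∞ = 100.785 + 15.425 = 116.21 µg/mL·h

AUC = 116 µg/mL·h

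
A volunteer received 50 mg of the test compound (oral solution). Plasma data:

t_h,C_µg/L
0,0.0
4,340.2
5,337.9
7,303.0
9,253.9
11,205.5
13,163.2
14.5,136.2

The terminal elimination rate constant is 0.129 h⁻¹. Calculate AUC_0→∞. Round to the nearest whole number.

AUC = 4326 µg/L·h

Trapezoidal AUC_0→14.5:
  [0→4]: (0.0+340.2)/2 × 4 = 680.4
  [4→5]: (340.2+337.9)/2 × 1 = 339.05
  [5→7]: (337.9+303.0)/2 × 2 = 640.9
  [7→9]: (303.0+253.9)/2 × 2 = 556.9
  [9→11]: (253.9+205.5)/2 × 2 = 459.4
  [11→13]: (205.5+163.2)/2 × 2 = 368.7
  [13→14.5]: (163.2+136.2)/2 × 1.5 = 224.55
  Sum = 3269.9 µg/L·h
Extrapolated tail: C_last / k_e = 136.2 / 0.129 = 1055.814
AUC_0→∞ = 3269.9 + 1055.814 = 4325.714 µg/L·h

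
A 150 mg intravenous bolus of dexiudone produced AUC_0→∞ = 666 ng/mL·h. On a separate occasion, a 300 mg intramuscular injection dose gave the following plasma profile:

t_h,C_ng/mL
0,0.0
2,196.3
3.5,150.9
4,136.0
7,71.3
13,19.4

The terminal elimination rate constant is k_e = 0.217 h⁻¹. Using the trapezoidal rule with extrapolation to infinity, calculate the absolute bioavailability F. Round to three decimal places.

Trapezoidal AUC_0→13 (intramuscular injection):
  [0→2]: (0.0+196.3)/2 × 2 = 196.3
  [2→3.5]: (196.3+150.9)/2 × 1.5 = 260.4
  [3.5→4]: (150.9+136.0)/2 × 0.5 = 71.725
  [4→7]: (136.0+71.3)/2 × 3 = 310.95
  [7→13]: (71.3+19.4)/2 × 6 = 272.1
  Sum = 1111.475 ng/mL·h
Tail: C_last/k_e = 19.4/0.217 = 89.401
AUC_0→∞ (intramuscular injection) = 1111.475 + 89.401 = 1200.876 ng/mL·h
F = (AUC_ev/D_ev)/(AUC_iv/D_iv) = (1200.876/300)/(666/150) = 4.00292/4.44 = 0.9016

F = 0.902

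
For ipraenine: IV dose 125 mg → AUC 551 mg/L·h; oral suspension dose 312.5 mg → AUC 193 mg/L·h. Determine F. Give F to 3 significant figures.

F = (AUC_ev / D_ev) / (AUC_iv / D_iv)
  = (193/312.5) / (551/125)
  = 0.6176 / 4.408 = 0.1401

F = 0.140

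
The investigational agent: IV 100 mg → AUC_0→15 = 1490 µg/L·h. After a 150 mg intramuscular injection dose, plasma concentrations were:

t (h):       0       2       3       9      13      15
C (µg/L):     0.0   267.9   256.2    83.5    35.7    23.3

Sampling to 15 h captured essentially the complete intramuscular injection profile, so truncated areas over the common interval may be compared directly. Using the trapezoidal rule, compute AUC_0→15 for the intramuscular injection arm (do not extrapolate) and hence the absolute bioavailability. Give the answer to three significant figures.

Trapezoidal AUC_0→15 (intramuscular injection):
  [0→2]: (0.0+267.9)/2 × 2 = 267.9
  [2→3]: (267.9+256.2)/2 × 1 = 262.05
  [3→9]: (256.2+83.5)/2 × 6 = 1019.1
  [9→13]: (83.5+35.7)/2 × 4 = 238.4
  [13→15]: (35.7+23.3)/2 × 2 = 59.0
  Sum = 1846.45 µg/L·h
F = (AUC_ev/D_ev)/(AUC_iv/D_iv) = (1846.45/150)/(1490/100) = 12.3097/14.9 = 0.8262

F = 0.826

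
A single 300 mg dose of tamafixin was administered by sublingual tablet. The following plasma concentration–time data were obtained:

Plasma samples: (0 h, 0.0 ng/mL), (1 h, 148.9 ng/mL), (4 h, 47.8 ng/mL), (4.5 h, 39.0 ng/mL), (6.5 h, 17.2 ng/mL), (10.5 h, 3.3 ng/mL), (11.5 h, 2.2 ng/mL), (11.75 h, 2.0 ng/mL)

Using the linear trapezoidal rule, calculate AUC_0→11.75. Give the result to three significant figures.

AUC = 492 ng/mL·h

Trapezoidal AUC_0→11.75:
  [0→1]: (0.0+148.9)/2 × 1 = 74.45
  [1→4]: (148.9+47.8)/2 × 3 = 295.05
  [4→4.5]: (47.8+39.0)/2 × 0.5 = 21.7
  [4.5→6.5]: (39.0+17.2)/2 × 2 = 56.2
  [6.5→10.5]: (17.2+3.3)/2 × 4 = 41.0
  [10.5→11.5]: (3.3+2.2)/2 × 1 = 2.75
  [11.5→11.75]: (2.2+2.0)/2 × 0.25 = 0.525
  Sum = 491.675 ng/mL·h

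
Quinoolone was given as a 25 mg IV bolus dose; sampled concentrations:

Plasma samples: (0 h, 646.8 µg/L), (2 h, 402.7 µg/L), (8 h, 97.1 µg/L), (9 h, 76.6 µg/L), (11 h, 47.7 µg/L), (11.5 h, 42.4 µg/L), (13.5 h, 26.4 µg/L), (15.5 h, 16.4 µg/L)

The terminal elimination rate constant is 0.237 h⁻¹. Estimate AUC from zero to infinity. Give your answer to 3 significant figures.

Trapezoidal AUC_0→15.5:
  [0→2]: (646.8+402.7)/2 × 2 = 1049.5
  [2→8]: (402.7+97.1)/2 × 6 = 1499.4
  [8→9]: (97.1+76.6)/2 × 1 = 86.85
  [9→11]: (76.6+47.7)/2 × 2 = 124.3
  [11→11.5]: (47.7+42.4)/2 × 0.5 = 22.525
  [11.5→13.5]: (42.4+26.4)/2 × 2 = 68.8
  [13.5→15.5]: (26.4+16.4)/2 × 2 = 42.8
  Sum = 2894.175 µg/L·h
Extrapolated tail: C_last / k_e = 16.4 / 0.237 = 69.198
AUC_0→∞ = 2894.175 + 69.198 = 2963.373 µg/L·h

AUC = 2960 µg/L·h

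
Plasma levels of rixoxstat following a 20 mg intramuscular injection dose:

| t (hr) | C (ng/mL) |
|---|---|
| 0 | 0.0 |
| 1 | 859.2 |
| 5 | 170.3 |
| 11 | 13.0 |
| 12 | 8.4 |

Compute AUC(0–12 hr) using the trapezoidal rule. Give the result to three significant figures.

Trapezoidal AUC_0→12:
  [0→1]: (0.0+859.2)/2 × 1 = 429.6
  [1→5]: (859.2+170.3)/2 × 4 = 2059.0
  [5→11]: (170.3+13.0)/2 × 6 = 549.9
  [11→12]: (13.0+8.4)/2 × 1 = 10.7
  Sum = 3049.2 ng/mL·hr

AUC = 3050 ng/mL·hr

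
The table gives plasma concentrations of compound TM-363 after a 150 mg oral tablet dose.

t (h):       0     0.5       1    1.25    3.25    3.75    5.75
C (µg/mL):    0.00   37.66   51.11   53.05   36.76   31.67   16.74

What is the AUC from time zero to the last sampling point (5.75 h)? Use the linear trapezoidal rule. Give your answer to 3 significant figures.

Trapezoidal AUC_0→5.75:
  [0→0.5]: (0.00+37.66)/2 × 0.5 = 9.415
  [0.5→1]: (37.66+51.11)/2 × 0.5 = 22.1925
  [1→1.25]: (51.11+53.05)/2 × 0.25 = 13.02
  [1.25→3.25]: (53.05+36.76)/2 × 2 = 89.81
  [3.25→3.75]: (36.76+31.67)/2 × 0.5 = 17.1075
  [3.75→5.75]: (31.67+16.74)/2 × 2 = 48.41
  Sum = 199.955 µg/mL·h

AUC = 200 µg/mL·h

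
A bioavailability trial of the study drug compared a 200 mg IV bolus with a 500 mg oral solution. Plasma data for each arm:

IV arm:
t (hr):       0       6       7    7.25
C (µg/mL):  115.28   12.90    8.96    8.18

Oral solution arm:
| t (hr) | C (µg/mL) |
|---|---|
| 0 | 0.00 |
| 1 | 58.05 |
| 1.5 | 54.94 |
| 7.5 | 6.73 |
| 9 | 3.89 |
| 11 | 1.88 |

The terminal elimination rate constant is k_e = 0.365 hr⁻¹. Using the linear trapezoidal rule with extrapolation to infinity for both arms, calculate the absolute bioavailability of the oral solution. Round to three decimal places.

Trapezoidal AUC_0→7.25 (IV):
  [0→6]: (115.28+12.90)/2 × 6 = 384.54
  [6→7]: (12.90+8.96)/2 × 1 = 10.93
  [7→7.25]: (8.96+8.18)/2 × 0.25 = 2.1425
  Sum = 397.6125 µg/mL·hr
IV tail: 8.18/0.365 = 22.411; AUC_iv,0→∞ = 397.6125 + 22.411 = 420.0235 µg/mL·hr
Trapezoidal AUC_0→11 (oral solution):
  [0→1]: (0.00+58.05)/2 × 1 = 29.025
  [1→1.5]: (58.05+54.94)/2 × 0.5 = 28.2475
  [1.5→7.5]: (54.94+6.73)/2 × 6 = 185.01
  [7.5→9]: (6.73+3.89)/2 × 1.5 = 7.965
  [9→11]: (3.89+1.88)/2 × 2 = 5.77
  Sum = 256.0175 µg/mL·hr
oral solution tail: 1.88/0.365 = 5.151; AUC_ev,0→∞ = 256.0175 + 5.151 = 261.1685 µg/mL·hr
F = (AUC_ev/D_ev)/(AUC_iv/D_iv) = (261.1685/500)/(420.0235/200) = 0.522337/2.1001175 = 0.2487

F = 0.249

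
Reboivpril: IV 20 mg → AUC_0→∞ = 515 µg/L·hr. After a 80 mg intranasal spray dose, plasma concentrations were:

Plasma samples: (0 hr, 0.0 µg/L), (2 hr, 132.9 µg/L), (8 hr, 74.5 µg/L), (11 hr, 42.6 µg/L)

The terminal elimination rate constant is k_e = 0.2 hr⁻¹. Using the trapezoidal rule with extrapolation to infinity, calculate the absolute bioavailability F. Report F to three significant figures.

F = 0.555

Trapezoidal AUC_0→11 (intranasal spray):
  [0→2]: (0.0+132.9)/2 × 2 = 132.9
  [2→8]: (132.9+74.5)/2 × 6 = 622.2
  [8→11]: (74.5+42.6)/2 × 3 = 175.65
  Sum = 930.75 µg/L·hr
Tail: C_last/k_e = 42.6/0.2 = 213.000
AUC_0→∞ (intranasal spray) = 930.75 + 213.000 = 1143.75 µg/L·hr
F = (AUC_ev/D_ev)/(AUC_iv/D_iv) = (1143.75/80)/(515/20) = 14.296875/25.75 = 0.5552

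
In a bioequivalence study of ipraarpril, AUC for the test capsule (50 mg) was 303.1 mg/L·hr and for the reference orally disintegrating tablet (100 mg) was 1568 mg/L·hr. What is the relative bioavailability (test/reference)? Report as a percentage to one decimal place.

F_rel = (AUC_test/D_test) / (AUC_ref/D_ref)
      = (303.1/50) / (1568/100)
      = 6.062 / 15.68 = 0.3866 = 38.66%

F_rel = 38.7%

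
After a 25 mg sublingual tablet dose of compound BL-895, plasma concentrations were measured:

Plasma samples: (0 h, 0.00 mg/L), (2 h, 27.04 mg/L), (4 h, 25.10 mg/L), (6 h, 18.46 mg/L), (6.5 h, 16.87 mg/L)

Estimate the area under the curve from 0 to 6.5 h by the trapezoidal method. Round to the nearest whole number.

AUC = 132 mg/L·h

Trapezoidal AUC_0→6.5:
  [0→2]: (0.00+27.04)/2 × 2 = 27.04
  [2→4]: (27.04+25.10)/2 × 2 = 52.14
  [4→6]: (25.10+18.46)/2 × 2 = 43.56
  [6→6.5]: (18.46+16.87)/2 × 0.5 = 8.8325
  Sum = 131.5725 mg/L·h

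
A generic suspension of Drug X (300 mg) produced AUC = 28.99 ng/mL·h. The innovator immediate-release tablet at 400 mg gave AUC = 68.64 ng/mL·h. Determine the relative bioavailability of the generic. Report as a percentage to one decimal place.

F_rel = 56.3%

F_rel = (AUC_test/D_test) / (AUC_ref/D_ref)
      = (28.99/300) / (68.64/400)
      = 0.0966333 / 0.1716 = 0.5631 = 56.31%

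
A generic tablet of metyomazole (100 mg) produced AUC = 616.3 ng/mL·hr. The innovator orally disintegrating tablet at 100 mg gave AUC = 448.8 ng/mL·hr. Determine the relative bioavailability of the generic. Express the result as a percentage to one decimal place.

F_rel = (AUC_test/D_test) / (AUC_ref/D_ref)
      = (616.3/100) / (448.8/100)
      = 6.163 / 4.488 = 1.3732 = 137.32%

F_rel = 137.3%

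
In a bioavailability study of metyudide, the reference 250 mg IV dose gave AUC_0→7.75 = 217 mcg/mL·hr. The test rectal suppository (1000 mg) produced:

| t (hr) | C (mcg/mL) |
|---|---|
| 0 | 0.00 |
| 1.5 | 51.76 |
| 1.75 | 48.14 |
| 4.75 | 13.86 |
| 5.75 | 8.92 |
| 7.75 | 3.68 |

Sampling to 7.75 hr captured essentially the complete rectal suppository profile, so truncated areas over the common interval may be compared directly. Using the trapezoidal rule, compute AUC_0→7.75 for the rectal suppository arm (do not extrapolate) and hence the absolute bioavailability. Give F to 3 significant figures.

F = 0.194

Trapezoidal AUC_0→7.75 (rectal suppository):
  [0→1.5]: (0.00+51.76)/2 × 1.5 = 38.82
  [1.5→1.75]: (51.76+48.14)/2 × 0.25 = 12.4875
  [1.75→4.75]: (48.14+13.86)/2 × 3 = 93.0
  [4.75→5.75]: (13.86+8.92)/2 × 1 = 11.39
  [5.75→7.75]: (8.92+3.68)/2 × 2 = 12.6
  Sum = 168.2975 mcg/mL·hr
F = (AUC_ev/D_ev)/(AUC_iv/D_iv) = (168.2975/1000)/(217/250) = 0.1682975/0.868 = 0.1939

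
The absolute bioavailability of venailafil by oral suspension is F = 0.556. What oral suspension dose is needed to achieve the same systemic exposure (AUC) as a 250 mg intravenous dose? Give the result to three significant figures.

For equal systemic exposure: F × D_ev = D_iv
D_ev = D_iv / F = 250 / 0.556 = 449.64 mg

D_oral = 450 mg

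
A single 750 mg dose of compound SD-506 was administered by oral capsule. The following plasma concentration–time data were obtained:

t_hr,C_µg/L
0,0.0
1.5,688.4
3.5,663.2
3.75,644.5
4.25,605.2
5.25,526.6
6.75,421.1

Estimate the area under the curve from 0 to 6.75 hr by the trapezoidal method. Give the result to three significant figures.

Trapezoidal AUC_0→6.75:
  [0→1.5]: (0.0+688.4)/2 × 1.5 = 516.3
  [1.5→3.5]: (688.4+663.2)/2 × 2 = 1351.6
  [3.5→3.75]: (663.2+644.5)/2 × 0.25 = 163.4625
  [3.75→4.25]: (644.5+605.2)/2 × 0.5 = 312.425
  [4.25→5.25]: (605.2+526.6)/2 × 1 = 565.9
  [5.25→6.75]: (526.6+421.1)/2 × 1.5 = 710.775
  Sum = 3620.4625 µg/L·hr

AUC = 3620 µg/L·hr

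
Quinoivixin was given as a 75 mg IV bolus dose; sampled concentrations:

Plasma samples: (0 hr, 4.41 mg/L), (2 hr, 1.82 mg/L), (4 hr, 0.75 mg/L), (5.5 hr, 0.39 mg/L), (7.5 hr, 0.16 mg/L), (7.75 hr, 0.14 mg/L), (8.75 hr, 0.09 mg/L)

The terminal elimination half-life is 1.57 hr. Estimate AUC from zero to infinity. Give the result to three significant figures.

AUC = 10.6 mg/L·hr

Trapezoidal AUC_0→8.75:
  [0→2]: (4.41+1.82)/2 × 2 = 6.23
  [2→4]: (1.82+0.75)/2 × 2 = 2.57
  [4→5.5]: (0.75+0.39)/2 × 1.5 = 0.855
  [5.5→7.5]: (0.39+0.16)/2 × 2 = 0.55
  [7.5→7.75]: (0.16+0.14)/2 × 0.25 = 0.0375
  [7.75→8.75]: (0.14+0.09)/2 × 1 = 0.115
  Sum = 10.3575 mg/L·hr
k_e = ln2 / t½ = 0.693147 / 1.57 = 0.4415 hr^-1
Extrapolated tail: C_last / k_e = 0.09 / 0.4415 = 0.204
AUC_0→∞ = 10.3575 + 0.204 = 10.5615 mg/L·hr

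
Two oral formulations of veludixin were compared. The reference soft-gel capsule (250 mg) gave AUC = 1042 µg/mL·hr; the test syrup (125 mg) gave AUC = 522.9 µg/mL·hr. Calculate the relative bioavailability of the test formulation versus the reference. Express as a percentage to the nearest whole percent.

F_rel = 100%

F_rel = (AUC_test/D_test) / (AUC_ref/D_ref)
      = (522.9/125) / (1042/250)
      = 4.1832 / 4.168 = 1.0036 = 100.36%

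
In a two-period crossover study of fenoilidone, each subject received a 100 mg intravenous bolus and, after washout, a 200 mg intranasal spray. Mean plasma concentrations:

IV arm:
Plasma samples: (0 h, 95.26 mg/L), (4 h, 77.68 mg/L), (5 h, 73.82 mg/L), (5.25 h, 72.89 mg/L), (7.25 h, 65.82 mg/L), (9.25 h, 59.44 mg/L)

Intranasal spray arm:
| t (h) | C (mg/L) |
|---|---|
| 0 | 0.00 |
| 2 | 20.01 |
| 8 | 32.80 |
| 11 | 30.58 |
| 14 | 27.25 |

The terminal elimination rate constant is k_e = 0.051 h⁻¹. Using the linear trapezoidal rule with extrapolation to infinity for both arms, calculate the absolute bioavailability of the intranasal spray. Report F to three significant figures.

F = 0.239

Trapezoidal AUC_0→9.25 (IV):
  [0→4]: (95.26+77.68)/2 × 4 = 345.88
  [4→5]: (77.68+73.82)/2 × 1 = 75.75
  [5→5.25]: (73.82+72.89)/2 × 0.25 = 18.33875
  [5.25→7.25]: (72.89+65.82)/2 × 2 = 138.71
  [7.25→9.25]: (65.82+59.44)/2 × 2 = 125.26
  Sum = 703.93875 mg/L·h
IV tail: 59.44/0.051 = 1165.490; AUC_iv,0→∞ = 703.93875 + 1165.490 = 1869.42875 mg/L·h
Trapezoidal AUC_0→14 (intranasal spray):
  [0→2]: (0.00+20.01)/2 × 2 = 20.01
  [2→8]: (20.01+32.80)/2 × 6 = 158.43
  [8→11]: (32.80+30.58)/2 × 3 = 95.07
  [11→14]: (30.58+27.25)/2 × 3 = 86.745
  Sum = 360.255 mg/L·h
intranasal spray tail: 27.25/0.051 = 534.314; AUC_ev,0→∞ = 360.255 + 534.314 = 894.569 mg/L·h
F = (AUC_ev/D_ev)/(AUC_iv/D_iv) = (894.569/200)/(1869.42875/100) = 4.472845/18.6943 = 0.2393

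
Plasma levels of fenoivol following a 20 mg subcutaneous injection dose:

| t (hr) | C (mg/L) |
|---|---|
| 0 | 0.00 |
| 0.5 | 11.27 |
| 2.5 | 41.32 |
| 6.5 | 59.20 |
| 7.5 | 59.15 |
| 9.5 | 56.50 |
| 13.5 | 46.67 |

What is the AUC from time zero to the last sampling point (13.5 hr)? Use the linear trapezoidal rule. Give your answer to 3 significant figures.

AUC = 638 mg/L·hr

Trapezoidal AUC_0→13.5:
  [0→0.5]: (0.00+11.27)/2 × 0.5 = 2.8175
  [0.5→2.5]: (11.27+41.32)/2 × 2 = 52.59
  [2.5→6.5]: (41.32+59.20)/2 × 4 = 201.04
  [6.5→7.5]: (59.20+59.15)/2 × 1 = 59.175
  [7.5→9.5]: (59.15+56.50)/2 × 2 = 115.65
  [9.5→13.5]: (56.50+46.67)/2 × 4 = 206.34
  Sum = 637.6125 mg/L·hr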